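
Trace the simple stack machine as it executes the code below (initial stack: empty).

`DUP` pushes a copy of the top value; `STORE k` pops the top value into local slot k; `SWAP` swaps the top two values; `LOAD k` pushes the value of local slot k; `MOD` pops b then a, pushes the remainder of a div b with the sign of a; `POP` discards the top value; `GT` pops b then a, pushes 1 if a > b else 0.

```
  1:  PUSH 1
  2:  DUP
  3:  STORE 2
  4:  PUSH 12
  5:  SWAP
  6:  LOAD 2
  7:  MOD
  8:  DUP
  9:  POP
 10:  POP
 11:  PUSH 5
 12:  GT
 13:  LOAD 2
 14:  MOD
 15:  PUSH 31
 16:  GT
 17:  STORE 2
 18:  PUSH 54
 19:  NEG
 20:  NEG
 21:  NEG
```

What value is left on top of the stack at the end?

PUSH 1  → 1
DUP     → 1 1
STORE 2 → 1
PUSH 12 → 1 12
SWAP    → 12 1
LOAD 2  → 12 1 1
MOD     → 12 0
DUP     → 12 0 0
POP     → 12 0
POP     → 12
PUSH 5  → 12 5
GT      → 1
LOAD 2  → 1 1
MOD     → 0
PUSH 31 → 0 31
GT      → 0
STORE 2 → (empty)
PUSH 54 → 54
NEG     → -54
NEG     → 54
NEG     → -54

-54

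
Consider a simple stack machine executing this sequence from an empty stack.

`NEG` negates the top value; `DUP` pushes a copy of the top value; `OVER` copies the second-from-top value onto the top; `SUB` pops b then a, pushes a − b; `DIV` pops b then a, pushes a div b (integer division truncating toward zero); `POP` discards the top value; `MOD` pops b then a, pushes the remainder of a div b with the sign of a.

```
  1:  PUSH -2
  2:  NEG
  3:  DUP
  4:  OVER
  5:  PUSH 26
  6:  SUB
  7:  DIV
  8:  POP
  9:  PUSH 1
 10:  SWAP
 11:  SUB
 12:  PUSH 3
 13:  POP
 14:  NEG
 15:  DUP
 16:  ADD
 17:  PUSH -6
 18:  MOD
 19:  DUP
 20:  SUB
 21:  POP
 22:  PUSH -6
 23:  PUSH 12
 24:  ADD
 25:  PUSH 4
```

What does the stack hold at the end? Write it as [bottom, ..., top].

[6, 4]

PUSH -2 → -2
NEG     → 2
DUP     → 2 2
OVER    → 2 2 2
PUSH 26 → 2 2 2 26
SUB     → 2 2 -24
DIV     → 2 0
POP     → 2
PUSH 1  → 2 1
SWAP    → 1 2
SUB     → -1
PUSH 3  → -1 3
POP     → -1
NEG     → 1
DUP     → 1 1
ADD     → 2
PUSH -6 → 2 -6
MOD     → 2
DUP     → 2 2
SUB     → 0
POP     → (empty)
PUSH -6 → -6
PUSH 12 → -6 12
ADD     → 6
PUSH 4  → 6 4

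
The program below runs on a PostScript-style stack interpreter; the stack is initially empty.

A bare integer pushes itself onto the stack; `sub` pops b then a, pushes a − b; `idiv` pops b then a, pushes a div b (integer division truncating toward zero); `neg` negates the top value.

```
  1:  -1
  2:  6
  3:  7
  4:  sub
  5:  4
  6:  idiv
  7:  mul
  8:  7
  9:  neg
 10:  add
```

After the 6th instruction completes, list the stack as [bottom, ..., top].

[-1, 0]

-1    -1
6     -1 6
7     -1 6 7
sub   -1 -1
4     -1 -1 4
idiv  -1 0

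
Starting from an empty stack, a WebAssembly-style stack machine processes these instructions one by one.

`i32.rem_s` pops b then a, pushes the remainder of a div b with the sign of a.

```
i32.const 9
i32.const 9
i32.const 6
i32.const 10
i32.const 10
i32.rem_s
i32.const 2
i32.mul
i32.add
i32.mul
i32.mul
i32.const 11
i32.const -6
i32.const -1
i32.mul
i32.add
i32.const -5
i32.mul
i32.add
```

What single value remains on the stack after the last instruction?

401

i32.const 9  -> [9]
i32.const 9  -> [9, 9]
i32.const 6  -> [9, 9, 6]
i32.const 10 -> [9, 9, 6, 10]
i32.const 10 -> [9, 9, 6, 10, 10]
i32.rem_s    -> [9, 9, 6, 0]
i32.const 2  -> [9, 9, 6, 0, 2]
i32.mul      -> [9, 9, 6, 0]
i32.add      -> [9, 9, 6]
i32.mul      -> [9, 54]
i32.mul      -> [486]
i32.const 11 -> [486, 11]
i32.const -6 -> [486, 11, -6]
i32.const -1 -> [486, 11, -6, -1]
i32.mul      -> [486, 11, 6]
i32.add      -> [486, 17]
i32.const -5 -> [486, 17, -5]
i32.mul      -> [486, -85]
i32.add      -> [401]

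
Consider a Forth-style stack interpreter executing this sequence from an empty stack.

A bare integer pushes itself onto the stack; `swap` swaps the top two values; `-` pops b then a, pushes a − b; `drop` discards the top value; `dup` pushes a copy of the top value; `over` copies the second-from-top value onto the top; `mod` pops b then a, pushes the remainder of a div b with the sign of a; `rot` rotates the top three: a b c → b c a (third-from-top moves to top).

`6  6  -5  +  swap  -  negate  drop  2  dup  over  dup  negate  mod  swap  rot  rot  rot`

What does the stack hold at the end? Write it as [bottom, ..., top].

[2, 0, 2]

6      → [6]
6      → [6, 6]
-5     → [6, 6, -5]
+      → [6, 1]
swap   → [1, 6]
-      → [-5]
negate → [5]
drop   → []
2      → [2]
dup    → [2, 2]
over   → [2, 2, 2]
dup    → [2, 2, 2, 2]
negate → [2, 2, 2, -2]
mod    → [2, 2, 0]
swap   → [2, 0, 2]
rot    → [0, 2, 2]
rot    → [2, 2, 0]
rot    → [2, 0, 2]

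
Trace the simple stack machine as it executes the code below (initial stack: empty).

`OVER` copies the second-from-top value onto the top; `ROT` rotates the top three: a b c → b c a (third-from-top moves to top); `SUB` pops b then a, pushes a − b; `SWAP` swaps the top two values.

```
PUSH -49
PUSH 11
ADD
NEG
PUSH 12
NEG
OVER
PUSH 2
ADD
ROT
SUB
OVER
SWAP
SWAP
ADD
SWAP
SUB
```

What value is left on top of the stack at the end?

2

PUSH -49 → [-49]
PUSH 11  → [-49, 11]
ADD      → [-38]
NEG      → [38]
PUSH 12  → [38, 12]
NEG      → [38, -12]
OVER     → [38, -12, 38]
PUSH 2   → [38, -12, 38, 2]
ADD      → [38, -12, 40]
ROT      → [-12, 40, 38]
SUB      → [-12, 2]
OVER     → [-12, 2, -12]
SWAP     → [-12, -12, 2]
SWAP     → [-12, 2, -12]
ADD      → [-12, -10]
SWAP     → [-10, -12]
SUB      → [2]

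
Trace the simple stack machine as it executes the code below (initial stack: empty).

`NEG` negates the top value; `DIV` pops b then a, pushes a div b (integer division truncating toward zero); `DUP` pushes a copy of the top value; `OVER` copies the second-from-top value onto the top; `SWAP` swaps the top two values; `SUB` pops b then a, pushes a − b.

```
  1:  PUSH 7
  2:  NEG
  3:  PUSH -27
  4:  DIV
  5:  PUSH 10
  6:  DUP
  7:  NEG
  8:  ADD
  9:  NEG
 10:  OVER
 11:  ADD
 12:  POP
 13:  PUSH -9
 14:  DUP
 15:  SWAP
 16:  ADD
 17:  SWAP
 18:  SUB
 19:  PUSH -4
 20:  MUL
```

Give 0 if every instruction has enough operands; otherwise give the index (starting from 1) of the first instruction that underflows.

PUSH 7   -> 7
NEG      -> -7
PUSH -27 -> -7 -27
DIV      -> 0
PUSH 10  -> 0 10
DUP      -> 0 10 10
NEG      -> 0 10 -10
ADD      -> 0 0
NEG      -> 0 0
OVER     -> 0 0 0
ADD      -> 0 0
POP      -> 0
PUSH -9  -> 0 -9
DUP      -> 0 -9 -9
SWAP     -> 0 -9 -9
ADD      -> 0 -18
SWAP     -> -18 0
SUB      -> -18
PUSH -4  -> -18 -4
MUL      -> 72

0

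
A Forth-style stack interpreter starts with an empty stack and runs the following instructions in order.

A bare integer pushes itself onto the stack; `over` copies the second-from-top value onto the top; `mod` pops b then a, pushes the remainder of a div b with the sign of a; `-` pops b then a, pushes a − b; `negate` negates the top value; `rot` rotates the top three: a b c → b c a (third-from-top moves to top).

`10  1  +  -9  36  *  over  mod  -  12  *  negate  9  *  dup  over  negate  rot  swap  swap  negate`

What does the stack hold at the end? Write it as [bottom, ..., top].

10      [10]
1       [10, 1]
+       [11]
-9      [11, -9]
36      [11, -9, 36]
*       [11, -324]
over    [11, -324, 11]
mod     [11, -5]
-       [16]
12      [16, 12]
*       [192]
negate  [-192]
9       [-192, 9]
*       [-1728]
dup     [-1728, -1728]
over    [-1728, -1728, -1728]
negate  [-1728, -1728, 1728]
rot     [-1728, 1728, -1728]
swap    [-1728, -1728, 1728]
swap    [-1728, 1728, -1728]
negate  [-1728, 1728, 1728]

[-1728, 1728, 1728]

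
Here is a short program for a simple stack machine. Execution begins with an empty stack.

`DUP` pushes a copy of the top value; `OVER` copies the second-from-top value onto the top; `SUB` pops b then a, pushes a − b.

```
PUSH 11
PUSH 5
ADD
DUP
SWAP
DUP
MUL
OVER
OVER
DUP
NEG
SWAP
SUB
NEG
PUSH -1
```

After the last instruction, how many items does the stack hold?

5

PUSH 11 → [11]
PUSH 5  → [11, 5]
ADD     → [16]
DUP     → [16, 16]
SWAP    → [16, 16]
DUP     → [16, 16, 16]
MUL     → [16, 256]
OVER    → [16, 256, 16]
OVER    → [16, 256, 16, 256]
DUP     → [16, 256, 16, 256, 256]
NEG     → [16, 256, 16, 256, -256]
SWAP    → [16, 256, 16, -256, 256]
SUB     → [16, 256, 16, -512]
NEG     → [16, 256, 16, 512]
PUSH -1 → [16, 256, 16, 512, -1]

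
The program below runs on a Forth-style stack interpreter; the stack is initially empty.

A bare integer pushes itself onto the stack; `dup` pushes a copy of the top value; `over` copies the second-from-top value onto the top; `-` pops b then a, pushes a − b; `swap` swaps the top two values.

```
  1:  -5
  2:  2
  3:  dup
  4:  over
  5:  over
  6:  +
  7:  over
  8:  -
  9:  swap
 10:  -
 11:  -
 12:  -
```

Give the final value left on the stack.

-7

-5    -5
2     -5 2
dup   -5 2 2
over  -5 2 2 2
over  -5 2 2 2 2
+     -5 2 2 4
over  -5 2 2 4 2
-     -5 2 2 2
swap  -5 2 2 2
-     -5 2 0
-     -5 2
-     -7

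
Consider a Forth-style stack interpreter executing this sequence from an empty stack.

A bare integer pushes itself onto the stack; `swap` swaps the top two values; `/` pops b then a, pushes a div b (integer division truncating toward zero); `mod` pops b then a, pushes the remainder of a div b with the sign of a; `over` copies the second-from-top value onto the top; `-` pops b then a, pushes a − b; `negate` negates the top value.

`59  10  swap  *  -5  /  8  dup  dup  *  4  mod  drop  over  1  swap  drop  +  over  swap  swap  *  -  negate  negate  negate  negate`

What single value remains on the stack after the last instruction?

944

59     : 59
10     : 59 10
swap   : 10 59
*      : 590
-5     : 590 -5
/      : -118
8      : -118 8
dup    : -118 8 8
dup    : -118 8 8 8
*      : -118 8 64
4      : -118 8 64 4
mod    : -118 8 0
drop   : -118 8
over   : -118 8 -118
1      : -118 8 -118 1
swap   : -118 8 1 -118
drop   : -118 8 1
+      : -118 9
over   : -118 9 -118
swap   : -118 -118 9
swap   : -118 9 -118
*      : -118 -1062
-      : 944
negate : -944
negate : 944
negate : -944
negate : 944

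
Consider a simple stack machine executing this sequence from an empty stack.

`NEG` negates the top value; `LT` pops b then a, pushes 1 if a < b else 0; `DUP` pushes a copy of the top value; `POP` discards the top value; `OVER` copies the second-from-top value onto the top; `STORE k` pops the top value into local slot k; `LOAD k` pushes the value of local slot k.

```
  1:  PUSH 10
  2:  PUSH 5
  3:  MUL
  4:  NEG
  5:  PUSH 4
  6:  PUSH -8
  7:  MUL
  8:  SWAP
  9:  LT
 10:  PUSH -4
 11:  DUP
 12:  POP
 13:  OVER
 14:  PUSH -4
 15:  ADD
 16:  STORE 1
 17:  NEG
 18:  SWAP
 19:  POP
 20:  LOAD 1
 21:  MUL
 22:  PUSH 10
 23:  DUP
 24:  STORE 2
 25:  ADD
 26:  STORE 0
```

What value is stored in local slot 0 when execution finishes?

PUSH 10  10
PUSH 5   10 5
MUL      50
NEG      -50
PUSH 4   -50 4
PUSH -8  -50 4 -8
MUL      -50 -32
SWAP     -32 -50
LT       0
PUSH -4  0 -4
DUP      0 -4 -4
POP      0 -4
OVER     0 -4 0
PUSH -4  0 -4 0 -4
ADD      0 -4 -4
STORE 1  0 -4
NEG      0 4
SWAP     4 0
POP      4
LOAD 1   4 -4
MUL      -16
PUSH 10  -16 10
DUP      -16 10 10
STORE 2  -16 10
ADD      -6
STORE 0  (empty)

-6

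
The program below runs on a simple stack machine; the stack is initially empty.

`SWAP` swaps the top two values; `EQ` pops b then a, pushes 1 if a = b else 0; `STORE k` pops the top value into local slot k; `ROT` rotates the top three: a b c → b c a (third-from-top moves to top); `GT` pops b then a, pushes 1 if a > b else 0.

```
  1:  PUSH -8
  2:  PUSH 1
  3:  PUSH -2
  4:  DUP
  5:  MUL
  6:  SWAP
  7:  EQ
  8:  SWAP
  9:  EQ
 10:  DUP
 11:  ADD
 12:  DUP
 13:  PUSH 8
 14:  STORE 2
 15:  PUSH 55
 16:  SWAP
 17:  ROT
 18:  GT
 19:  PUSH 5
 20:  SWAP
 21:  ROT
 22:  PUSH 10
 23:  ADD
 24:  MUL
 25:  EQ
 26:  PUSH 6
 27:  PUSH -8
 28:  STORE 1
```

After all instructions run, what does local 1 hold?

-8

PUSH -8  -8
PUSH 1   -8 1
PUSH -2  -8 1 -2
DUP      -8 1 -2 -2
MUL      -8 1 4
SWAP     -8 4 1
EQ       -8 0
SWAP     0 -8
EQ       0
DUP      0 0
ADD      0
DUP      0 0
PUSH 8   0 0 8
STORE 2  0 0
PUSH 55  0 0 55
SWAP     0 55 0
ROT      55 0 0
GT       55 0
PUSH 5   55 0 5
SWAP     55 5 0
ROT      5 0 55
PUSH 10  5 0 55 10
ADD      5 0 65
MUL      5 0
EQ       0
PUSH 6   0 6
PUSH -8  0 6 -8
STORE 1  0 6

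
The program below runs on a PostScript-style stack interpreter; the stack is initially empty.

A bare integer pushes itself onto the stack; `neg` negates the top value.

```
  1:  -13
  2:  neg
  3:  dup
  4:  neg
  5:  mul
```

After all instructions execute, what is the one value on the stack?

-169

-13  -13
neg  13
dup  13 13
neg  13 -13
mul  -169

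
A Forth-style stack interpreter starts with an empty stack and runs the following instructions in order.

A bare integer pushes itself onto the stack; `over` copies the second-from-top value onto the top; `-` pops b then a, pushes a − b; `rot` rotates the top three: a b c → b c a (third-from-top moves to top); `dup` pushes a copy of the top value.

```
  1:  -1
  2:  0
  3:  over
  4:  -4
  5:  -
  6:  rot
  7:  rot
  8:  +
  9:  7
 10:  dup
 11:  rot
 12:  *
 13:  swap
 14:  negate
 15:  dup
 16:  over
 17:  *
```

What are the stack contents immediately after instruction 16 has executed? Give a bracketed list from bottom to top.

[3, -7, -7, -7, -7]

-1      [-1]
0       [-1, 0]
over    [-1, 0, -1]
-4      [-1, 0, -1, -4]
-       [-1, 0, 3]
rot     [0, 3, -1]
rot     [3, -1, 0]
+       [3, -1]
7       [3, -1, 7]
dup     [3, -1, 7, 7]
rot     [3, 7, 7, -1]
*       [3, 7, -7]
swap    [3, -7, 7]
negate  [3, -7, -7]
dup     [3, -7, -7, -7]
over    [3, -7, -7, -7, -7]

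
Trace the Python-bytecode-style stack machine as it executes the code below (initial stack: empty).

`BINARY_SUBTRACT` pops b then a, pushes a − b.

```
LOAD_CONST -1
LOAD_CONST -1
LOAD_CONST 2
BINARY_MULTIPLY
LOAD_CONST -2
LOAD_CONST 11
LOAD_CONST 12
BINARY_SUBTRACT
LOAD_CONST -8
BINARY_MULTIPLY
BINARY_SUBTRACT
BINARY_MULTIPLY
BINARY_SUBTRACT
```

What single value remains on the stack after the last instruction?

LOAD_CONST -1   -> -1
LOAD_CONST -1   -> -1 -1
LOAD_CONST 2    -> -1 -1 2
BINARY_MULTIPLY -> -1 -2
LOAD_CONST -2   -> -1 -2 -2
LOAD_CONST 11   -> -1 -2 -2 11
LOAD_CONST 12   -> -1 -2 -2 11 12
BINARY_SUBTRACT -> -1 -2 -2 -1
LOAD_CONST -8   -> -1 -2 -2 -1 -8
BINARY_MULTIPLY -> -1 -2 -2 8
BINARY_SUBTRACT -> -1 -2 -10
BINARY_MULTIPLY -> -1 20
BINARY_SUBTRACT -> -21

-21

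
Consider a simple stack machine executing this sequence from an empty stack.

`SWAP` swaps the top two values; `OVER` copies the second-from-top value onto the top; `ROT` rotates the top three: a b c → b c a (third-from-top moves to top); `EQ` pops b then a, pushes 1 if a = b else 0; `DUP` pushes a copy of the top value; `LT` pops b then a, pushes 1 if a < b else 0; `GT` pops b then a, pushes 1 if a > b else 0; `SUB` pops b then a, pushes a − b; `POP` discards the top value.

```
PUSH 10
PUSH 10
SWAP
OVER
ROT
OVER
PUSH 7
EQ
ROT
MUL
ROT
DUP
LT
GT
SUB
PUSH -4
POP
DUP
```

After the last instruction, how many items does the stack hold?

2

PUSH 10  10
PUSH 10  10 10
SWAP     10 10
OVER     10 10 10
ROT      10 10 10
OVER     10 10 10 10
PUSH 7   10 10 10 10 7
EQ       10 10 10 0
ROT      10 10 0 10
MUL      10 10 0
ROT      10 0 10
DUP      10 0 10 10
LT       10 0 0
GT       10 0
SUB      10
PUSH -4  10 -4
POP      10
DUP      10 10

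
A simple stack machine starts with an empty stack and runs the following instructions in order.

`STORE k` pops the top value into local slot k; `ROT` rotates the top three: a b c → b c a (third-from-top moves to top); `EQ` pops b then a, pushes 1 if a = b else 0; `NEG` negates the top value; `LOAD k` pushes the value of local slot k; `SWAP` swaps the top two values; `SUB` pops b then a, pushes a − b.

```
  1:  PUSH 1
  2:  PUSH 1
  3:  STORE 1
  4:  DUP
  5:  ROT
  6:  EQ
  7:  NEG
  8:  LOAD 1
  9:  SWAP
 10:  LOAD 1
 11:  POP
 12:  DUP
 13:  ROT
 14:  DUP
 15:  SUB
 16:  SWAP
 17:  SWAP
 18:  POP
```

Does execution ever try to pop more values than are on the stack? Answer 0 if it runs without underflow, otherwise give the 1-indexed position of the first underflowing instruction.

PUSH 1  -> 1
PUSH 1  -> 1 1
STORE 1 -> 1
DUP     -> 1 1
ROT  — needs 3 operands, stack has 2 → underflow

5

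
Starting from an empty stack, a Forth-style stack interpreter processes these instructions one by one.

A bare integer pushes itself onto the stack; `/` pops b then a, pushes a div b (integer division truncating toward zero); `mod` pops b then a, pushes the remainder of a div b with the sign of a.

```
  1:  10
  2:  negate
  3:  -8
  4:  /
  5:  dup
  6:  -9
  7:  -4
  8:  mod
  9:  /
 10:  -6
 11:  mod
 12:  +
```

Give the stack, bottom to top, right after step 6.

10     → [10]
negate → [-10]
-8     → [-10, -8]
/      → [1]
dup    → [1, 1]
-9     → [1, 1, -9]

[1, 1, -9]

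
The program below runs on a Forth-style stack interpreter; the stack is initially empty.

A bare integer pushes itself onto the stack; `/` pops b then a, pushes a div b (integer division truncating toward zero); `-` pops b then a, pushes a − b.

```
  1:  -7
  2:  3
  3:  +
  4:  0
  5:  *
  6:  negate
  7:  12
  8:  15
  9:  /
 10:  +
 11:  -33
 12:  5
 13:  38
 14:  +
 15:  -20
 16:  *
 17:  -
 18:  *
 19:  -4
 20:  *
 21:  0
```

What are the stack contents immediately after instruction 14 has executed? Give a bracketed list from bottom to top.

[0, -33, 43]

-7     : -7
3      : -7 3
+      : -4
0      : -4 0
*      : 0
negate : 0
12     : 0 12
15     : 0 12 15
/      : 0 0
+      : 0
-33    : 0 -33
5      : 0 -33 5
38     : 0 -33 5 38
+      : 0 -33 43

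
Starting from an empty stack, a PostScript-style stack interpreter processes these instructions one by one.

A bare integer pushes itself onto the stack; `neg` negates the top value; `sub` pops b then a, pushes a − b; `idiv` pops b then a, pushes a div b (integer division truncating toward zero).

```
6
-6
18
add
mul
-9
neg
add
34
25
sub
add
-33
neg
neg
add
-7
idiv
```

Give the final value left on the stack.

-8

6     [6]
-6    [6, -6]
18    [6, -6, 18]
add   [6, 12]
mul   [72]
-9    [72, -9]
neg   [72, 9]
add   [81]
34    [81, 34]
25    [81, 34, 25]
sub   [81, 9]
add   [90]
-33   [90, -33]
neg   [90, 33]
neg   [90, -33]
add   [57]
-7    [57, -7]
idiv  [-8]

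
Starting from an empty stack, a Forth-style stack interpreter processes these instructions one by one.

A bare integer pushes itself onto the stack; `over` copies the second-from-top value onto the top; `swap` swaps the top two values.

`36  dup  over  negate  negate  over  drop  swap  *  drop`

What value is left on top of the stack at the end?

36     → [36]
dup    → [36, 36]
over   → [36, 36, 36]
negate → [36, 36, -36]
negate → [36, 36, 36]
over   → [36, 36, 36, 36]
drop   → [36, 36, 36]
swap   → [36, 36, 36]
*      → [36, 1296]
drop   → [36]

36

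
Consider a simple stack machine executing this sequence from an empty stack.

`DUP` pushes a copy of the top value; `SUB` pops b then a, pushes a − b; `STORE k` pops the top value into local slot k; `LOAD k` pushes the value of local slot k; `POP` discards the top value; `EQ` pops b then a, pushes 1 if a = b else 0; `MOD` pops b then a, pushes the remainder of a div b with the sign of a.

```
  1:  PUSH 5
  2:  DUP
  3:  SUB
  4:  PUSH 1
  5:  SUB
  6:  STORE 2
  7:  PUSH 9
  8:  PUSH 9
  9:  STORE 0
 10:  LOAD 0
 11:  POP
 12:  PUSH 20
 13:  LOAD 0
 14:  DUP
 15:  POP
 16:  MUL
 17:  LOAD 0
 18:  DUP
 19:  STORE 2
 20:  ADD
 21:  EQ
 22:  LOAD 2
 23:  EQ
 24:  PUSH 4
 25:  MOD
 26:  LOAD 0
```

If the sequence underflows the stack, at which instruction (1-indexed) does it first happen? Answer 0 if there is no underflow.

0

PUSH 5  → [5]
DUP     → [5, 5]
SUB     → [0]
PUSH 1  → [0, 1]
SUB     → [-1]
STORE 2 → []
PUSH 9  → [9]
PUSH 9  → [9, 9]
STORE 0 → [9]
LOAD 0  → [9, 9]
POP     → [9]
PUSH 20 → [9, 20]
LOAD 0  → [9, 20, 9]
DUP     → [9, 20, 9, 9]
POP     → [9, 20, 9]
MUL     → [9, 180]
LOAD 0  → [9, 180, 9]
DUP     → [9, 180, 9, 9]
STORE 2 → [9, 180, 9]
ADD     → [9, 189]
EQ      → [0]
LOAD 2  → [0, 9]
EQ      → [0]
PUSH 4  → [0, 4]
MOD     → [0]
LOAD 0  → [0, 9]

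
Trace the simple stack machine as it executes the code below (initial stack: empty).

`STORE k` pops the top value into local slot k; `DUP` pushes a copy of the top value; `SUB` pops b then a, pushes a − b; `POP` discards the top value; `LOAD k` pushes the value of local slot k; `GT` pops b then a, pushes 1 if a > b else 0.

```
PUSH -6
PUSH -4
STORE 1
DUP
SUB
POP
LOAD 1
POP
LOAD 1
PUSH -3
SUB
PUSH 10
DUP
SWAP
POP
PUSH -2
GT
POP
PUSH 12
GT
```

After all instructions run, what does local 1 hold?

PUSH -6 -> -6
PUSH -4 -> -6 -4
STORE 1 -> -6
DUP     -> -6 -6
SUB     -> 0
POP     -> (empty)
LOAD 1  -> -4
POP     -> (empty)
LOAD 1  -> -4
PUSH -3 -> -4 -3
SUB     -> -1
PUSH 10 -> -1 10
DUP     -> -1 10 10
SWAP    -> -1 10 10
POP     -> -1 10
PUSH -2 -> -1 10 -2
GT      -> -1 1
POP     -> -1
PUSH 12 -> -1 12
GT      -> 0

-4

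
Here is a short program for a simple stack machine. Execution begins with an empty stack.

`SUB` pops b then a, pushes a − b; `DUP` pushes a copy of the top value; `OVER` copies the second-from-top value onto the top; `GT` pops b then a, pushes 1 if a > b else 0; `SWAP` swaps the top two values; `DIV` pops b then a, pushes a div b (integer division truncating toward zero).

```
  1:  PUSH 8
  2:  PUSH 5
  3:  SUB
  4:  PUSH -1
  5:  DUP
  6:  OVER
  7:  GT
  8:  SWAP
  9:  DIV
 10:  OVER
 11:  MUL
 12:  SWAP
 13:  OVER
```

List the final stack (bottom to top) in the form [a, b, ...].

PUSH 8  → [8]
PUSH 5  → [8, 5]
SUB     → [3]
PUSH -1 → [3, -1]
DUP     → [3, -1, -1]
OVER    → [3, -1, -1, -1]
GT      → [3, -1, 0]
SWAP    → [3, 0, -1]
DIV     → [3, 0]
OVER    → [3, 0, 3]
MUL     → [3, 0]
SWAP    → [0, 3]
OVER    → [0, 3, 0]

[0, 3, 0]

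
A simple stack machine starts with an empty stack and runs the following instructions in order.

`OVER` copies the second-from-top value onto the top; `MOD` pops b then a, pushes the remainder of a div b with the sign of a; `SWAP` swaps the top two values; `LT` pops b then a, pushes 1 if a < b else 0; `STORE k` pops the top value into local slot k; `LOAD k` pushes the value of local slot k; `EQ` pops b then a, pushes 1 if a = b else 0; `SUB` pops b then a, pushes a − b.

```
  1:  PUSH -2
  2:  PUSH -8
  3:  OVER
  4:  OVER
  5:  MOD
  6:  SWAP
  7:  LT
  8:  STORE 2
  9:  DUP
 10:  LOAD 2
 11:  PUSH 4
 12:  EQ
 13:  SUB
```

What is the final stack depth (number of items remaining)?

2

PUSH -2 : [-2]
PUSH -8 : [-2, -8]
OVER    : [-2, -8, -2]
OVER    : [-2, -8, -2, -8]
MOD     : [-2, -8, -2]
SWAP    : [-2, -2, -8]
LT      : [-2, 0]
STORE 2 : [-2]
DUP     : [-2, -2]
LOAD 2  : [-2, -2, 0]
PUSH 4  : [-2, -2, 0, 4]
EQ      : [-2, -2, 0]
SUB     : [-2, -2]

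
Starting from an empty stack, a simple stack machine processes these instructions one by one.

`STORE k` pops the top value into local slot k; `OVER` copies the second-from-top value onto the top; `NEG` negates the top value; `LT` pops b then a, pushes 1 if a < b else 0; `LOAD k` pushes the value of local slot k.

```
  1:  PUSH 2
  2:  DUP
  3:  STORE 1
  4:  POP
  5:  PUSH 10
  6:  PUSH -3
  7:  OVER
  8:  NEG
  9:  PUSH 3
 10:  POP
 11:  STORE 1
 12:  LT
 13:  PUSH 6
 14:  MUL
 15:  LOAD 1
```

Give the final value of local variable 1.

PUSH 2   [2]
DUP      [2, 2]
STORE 1  [2]
POP      []
PUSH 10  [10]
PUSH -3  [10, -3]
OVER     [10, -3, 10]
NEG      [10, -3, -10]
PUSH 3   [10, -3, -10, 3]
POP      [10, -3, -10]
STORE 1  [10, -3]
LT       [0]
PUSH 6   [0, 6]
MUL      [0]
LOAD 1   [0, -10]

-10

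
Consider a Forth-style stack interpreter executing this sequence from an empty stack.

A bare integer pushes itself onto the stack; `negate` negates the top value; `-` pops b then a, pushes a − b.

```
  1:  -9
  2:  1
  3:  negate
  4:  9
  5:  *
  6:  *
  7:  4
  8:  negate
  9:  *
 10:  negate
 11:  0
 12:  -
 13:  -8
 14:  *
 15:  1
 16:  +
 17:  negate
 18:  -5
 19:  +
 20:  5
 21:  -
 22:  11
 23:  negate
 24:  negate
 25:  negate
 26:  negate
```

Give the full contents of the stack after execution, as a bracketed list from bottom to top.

[2581, 11]

-9     : [-9]
1      : [-9, 1]
negate : [-9, -1]
9      : [-9, -1, 9]
*      : [-9, -9]
*      : [81]
4      : [81, 4]
negate : [81, -4]
*      : [-324]
negate : [324]
0      : [324, 0]
-      : [324]
-8     : [324, -8]
*      : [-2592]
1      : [-2592, 1]
+      : [-2591]
negate : [2591]
-5     : [2591, -5]
+      : [2586]
5      : [2586, 5]
-      : [2581]
11     : [2581, 11]
negate : [2581, -11]
negate : [2581, 11]
negate : [2581, -11]
negate : [2581, 11]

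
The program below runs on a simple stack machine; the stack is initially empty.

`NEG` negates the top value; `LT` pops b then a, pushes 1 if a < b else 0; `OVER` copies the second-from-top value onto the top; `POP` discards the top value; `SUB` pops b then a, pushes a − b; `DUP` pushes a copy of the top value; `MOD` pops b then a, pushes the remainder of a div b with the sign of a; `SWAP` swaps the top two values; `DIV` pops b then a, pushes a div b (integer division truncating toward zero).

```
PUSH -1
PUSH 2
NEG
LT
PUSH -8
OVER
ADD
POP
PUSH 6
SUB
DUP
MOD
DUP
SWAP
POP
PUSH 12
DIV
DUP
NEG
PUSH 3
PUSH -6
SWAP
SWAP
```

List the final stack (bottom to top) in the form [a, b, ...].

PUSH -1  [-1]
PUSH 2   [-1, 2]
NEG      [-1, -2]
LT       [0]
PUSH -8  [0, -8]
OVER     [0, -8, 0]
ADD      [0, -8]
POP      [0]
PUSH 6   [0, 6]
SUB      [-6]
DUP      [-6, -6]
MOD      [0]
DUP      [0, 0]
SWAP     [0, 0]
POP      [0]
PUSH 12  [0, 12]
DIV      [0]
DUP      [0, 0]
NEG      [0, 0]
PUSH 3   [0, 0, 3]
PUSH -6  [0, 0, 3, -6]
SWAP     [0, 0, -6, 3]
SWAP     [0, 0, 3, -6]

[0, 0, 3, -6]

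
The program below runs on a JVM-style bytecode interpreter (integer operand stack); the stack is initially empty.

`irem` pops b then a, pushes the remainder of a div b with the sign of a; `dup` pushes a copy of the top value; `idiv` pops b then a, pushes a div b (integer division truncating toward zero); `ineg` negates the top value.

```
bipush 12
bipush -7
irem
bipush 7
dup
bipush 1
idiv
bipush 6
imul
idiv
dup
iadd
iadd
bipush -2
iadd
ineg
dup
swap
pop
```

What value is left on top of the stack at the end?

-3

bipush 12 -> 12
bipush -7 -> 12 -7
irem      -> 5
bipush 7  -> 5 7
dup       -> 5 7 7
bipush 1  -> 5 7 7 1
idiv      -> 5 7 7
bipush 6  -> 5 7 7 6
imul      -> 5 7 42
idiv      -> 5 0
dup       -> 5 0 0
iadd      -> 5 0
iadd      -> 5
bipush -2 -> 5 -2
iadd      -> 3
ineg      -> -3
dup       -> -3 -3
swap      -> -3 -3
pop       -> -3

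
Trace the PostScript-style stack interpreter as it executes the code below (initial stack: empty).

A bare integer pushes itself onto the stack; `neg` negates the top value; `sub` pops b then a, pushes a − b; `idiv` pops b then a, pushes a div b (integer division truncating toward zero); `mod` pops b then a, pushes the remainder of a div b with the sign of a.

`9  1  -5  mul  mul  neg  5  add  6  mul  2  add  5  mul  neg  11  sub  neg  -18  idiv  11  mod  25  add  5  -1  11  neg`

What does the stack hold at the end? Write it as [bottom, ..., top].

9    -> [9]
1    -> [9, 1]
-5   -> [9, 1, -5]
mul  -> [9, -5]
mul  -> [-45]
neg  -> [45]
5    -> [45, 5]
add  -> [50]
6    -> [50, 6]
mul  -> [300]
2    -> [300, 2]
add  -> [302]
5    -> [302, 5]
mul  -> [1510]
neg  -> [-1510]
11   -> [-1510, 11]
sub  -> [-1521]
neg  -> [1521]
-18  -> [1521, -18]
idiv -> [-84]
11   -> [-84, 11]
mod  -> [-7]
25   -> [-7, 25]
add  -> [18]
5    -> [18, 5]
-1   -> [18, 5, -1]
11   -> [18, 5, -1, 11]
neg  -> [18, 5, -1, -11]

[18, 5, -1, -11]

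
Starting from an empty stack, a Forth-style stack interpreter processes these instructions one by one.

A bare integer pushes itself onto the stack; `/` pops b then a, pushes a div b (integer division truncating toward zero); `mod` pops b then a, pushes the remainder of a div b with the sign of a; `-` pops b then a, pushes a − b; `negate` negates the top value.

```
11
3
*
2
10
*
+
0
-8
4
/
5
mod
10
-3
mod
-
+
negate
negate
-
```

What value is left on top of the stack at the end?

56

11     : 11
3      : 11 3
*      : 33
2      : 33 2
10     : 33 2 10
*      : 33 20
+      : 53
0      : 53 0
-8     : 53 0 -8
4      : 53 0 -8 4
/      : 53 0 -2
5      : 53 0 -2 5
mod    : 53 0 -2
10     : 53 0 -2 10
-3     : 53 0 -2 10 -3
mod    : 53 0 -2 1
-      : 53 0 -3
+      : 53 -3
negate : 53 3
negate : 53 -3
-      : 56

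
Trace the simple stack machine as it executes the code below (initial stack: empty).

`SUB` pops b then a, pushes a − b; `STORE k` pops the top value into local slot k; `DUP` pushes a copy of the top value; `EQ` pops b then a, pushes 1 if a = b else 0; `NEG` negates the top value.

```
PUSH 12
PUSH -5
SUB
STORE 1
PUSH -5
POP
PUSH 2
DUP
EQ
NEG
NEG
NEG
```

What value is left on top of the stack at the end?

-1

PUSH 12 → 12
PUSH -5 → 12 -5
SUB     → 17
STORE 1 → (empty)
PUSH -5 → -5
POP     → (empty)
PUSH 2  → 2
DUP     → 2 2
EQ      → 1
NEG     → -1
NEG     → 1
NEG     → -1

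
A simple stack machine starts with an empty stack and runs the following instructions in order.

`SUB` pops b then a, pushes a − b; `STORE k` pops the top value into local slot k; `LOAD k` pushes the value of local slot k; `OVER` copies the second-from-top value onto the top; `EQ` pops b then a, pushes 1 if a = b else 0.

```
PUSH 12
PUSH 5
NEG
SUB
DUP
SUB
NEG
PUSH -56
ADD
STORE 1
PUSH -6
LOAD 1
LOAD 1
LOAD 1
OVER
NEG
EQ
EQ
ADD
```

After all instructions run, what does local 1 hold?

PUSH 12  -> 12
PUSH 5   -> 12 5
NEG      -> 12 -5
SUB      -> 17
DUP      -> 17 17
SUB      -> 0
NEG      -> 0
PUSH -56 -> 0 -56
ADD      -> -56
STORE 1  -> (empty)
PUSH -6  -> -6
LOAD 1   -> -6 -56
LOAD 1   -> -6 -56 -56
LOAD 1   -> -6 -56 -56 -56
OVER     -> -6 -56 -56 -56 -56
NEG      -> -6 -56 -56 -56 56
EQ       -> -6 -56 -56 0
EQ       -> -6 -56 0
ADD      -> -6 -56

-56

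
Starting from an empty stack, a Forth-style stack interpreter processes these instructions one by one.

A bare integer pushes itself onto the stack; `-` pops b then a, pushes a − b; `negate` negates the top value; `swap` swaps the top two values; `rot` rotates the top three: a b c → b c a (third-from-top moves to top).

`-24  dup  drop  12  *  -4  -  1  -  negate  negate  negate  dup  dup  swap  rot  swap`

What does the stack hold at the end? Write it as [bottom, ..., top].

[285, 285, 285]

-24    → [-24]
dup    → [-24, -24]
drop   → [-24]
12     → [-24, 12]
*      → [-288]
-4     → [-288, -4]
-      → [-284]
1      → [-284, 1]
-      → [-285]
negate → [285]
negate → [-285]
negate → [285]
dup    → [285, 285]
dup    → [285, 285, 285]
swap   → [285, 285, 285]
rot    → [285, 285, 285]
swap   → [285, 285, 285]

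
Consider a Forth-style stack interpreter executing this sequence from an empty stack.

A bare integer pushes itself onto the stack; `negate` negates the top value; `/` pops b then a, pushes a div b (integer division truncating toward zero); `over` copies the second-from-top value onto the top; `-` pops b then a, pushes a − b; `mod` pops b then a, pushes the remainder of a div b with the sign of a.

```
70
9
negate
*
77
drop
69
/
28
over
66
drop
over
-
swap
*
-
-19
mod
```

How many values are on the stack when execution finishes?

1

70      70
9       70 9
negate  70 -9
*       -630
77      -630 77
drop    -630
69      -630 69
/       -9
28      -9 28
over    -9 28 -9
66      -9 28 -9 66
drop    -9 28 -9
over    -9 28 -9 28
-       -9 28 -37
swap    -9 -37 28
*       -9 -1036
-       1027
-19     1027 -19
mod     1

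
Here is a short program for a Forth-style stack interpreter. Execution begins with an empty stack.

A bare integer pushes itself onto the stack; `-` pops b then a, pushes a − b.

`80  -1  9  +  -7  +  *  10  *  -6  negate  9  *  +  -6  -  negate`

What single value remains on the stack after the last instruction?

80     → [80]
-1     → [80, -1]
9      → [80, -1, 9]
+      → [80, 8]
-7     → [80, 8, -7]
+      → [80, 1]
*      → [80]
10     → [80, 10]
*      → [800]
-6     → [800, -6]
negate → [800, 6]
9      → [800, 6, 9]
*      → [800, 54]
+      → [854]
-6     → [854, -6]
-      → [860]
negate → [-860]

-860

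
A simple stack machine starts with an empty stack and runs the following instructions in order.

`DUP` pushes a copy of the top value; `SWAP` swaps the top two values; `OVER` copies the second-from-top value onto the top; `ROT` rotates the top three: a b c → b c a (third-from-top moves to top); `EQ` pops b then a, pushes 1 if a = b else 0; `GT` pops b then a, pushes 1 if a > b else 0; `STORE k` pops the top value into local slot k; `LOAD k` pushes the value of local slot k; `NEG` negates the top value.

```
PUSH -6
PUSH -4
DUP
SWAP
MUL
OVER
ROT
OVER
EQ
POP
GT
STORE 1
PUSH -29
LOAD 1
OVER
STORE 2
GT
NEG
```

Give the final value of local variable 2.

-29

PUSH -6  -> [-6]
PUSH -4  -> [-6, -4]
DUP      -> [-6, -4, -4]
SWAP     -> [-6, -4, -4]
MUL      -> [-6, 16]
OVER     -> [-6, 16, -6]
ROT      -> [16, -6, -6]
OVER     -> [16, -6, -6, -6]
EQ       -> [16, -6, 1]
POP      -> [16, -6]
GT       -> [1]
STORE 1  -> []
PUSH -29 -> [-29]
LOAD 1   -> [-29, 1]
OVER     -> [-29, 1, -29]
STORE 2  -> [-29, 1]
GT       -> [0]
NEG      -> [0]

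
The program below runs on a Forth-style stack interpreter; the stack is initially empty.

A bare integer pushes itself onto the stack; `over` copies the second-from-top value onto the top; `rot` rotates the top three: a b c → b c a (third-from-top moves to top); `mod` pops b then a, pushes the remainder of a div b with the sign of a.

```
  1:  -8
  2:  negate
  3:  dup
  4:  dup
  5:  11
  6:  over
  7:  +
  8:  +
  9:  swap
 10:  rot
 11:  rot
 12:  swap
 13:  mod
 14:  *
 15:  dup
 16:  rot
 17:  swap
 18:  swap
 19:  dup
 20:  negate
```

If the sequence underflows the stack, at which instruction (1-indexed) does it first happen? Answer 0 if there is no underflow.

-8     -> -8
negate -> 8
dup    -> 8 8
dup    -> 8 8 8
11     -> 8 8 8 11
over   -> 8 8 8 11 8
+      -> 8 8 8 19
+      -> 8 8 27
swap   -> 8 27 8
rot    -> 27 8 8
rot    -> 8 8 27
swap   -> 8 27 8
mod    -> 8 3
*      -> 24
dup    -> 24 24
rot  — needs 3 operands, stack has 2 → underflow

16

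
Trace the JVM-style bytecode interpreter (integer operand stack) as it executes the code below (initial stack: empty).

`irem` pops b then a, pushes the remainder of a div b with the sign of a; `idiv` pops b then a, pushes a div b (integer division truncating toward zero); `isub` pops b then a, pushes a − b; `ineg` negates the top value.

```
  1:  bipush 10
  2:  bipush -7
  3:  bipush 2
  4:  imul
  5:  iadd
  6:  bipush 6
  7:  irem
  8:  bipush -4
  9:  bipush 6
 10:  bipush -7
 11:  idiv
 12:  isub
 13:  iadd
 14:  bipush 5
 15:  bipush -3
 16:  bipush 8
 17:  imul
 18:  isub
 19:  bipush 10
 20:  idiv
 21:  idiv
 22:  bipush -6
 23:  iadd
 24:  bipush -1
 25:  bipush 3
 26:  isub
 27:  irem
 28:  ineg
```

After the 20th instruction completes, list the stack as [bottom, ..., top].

bipush 10 -> 10
bipush -7 -> 10 -7
bipush 2  -> 10 -7 2
imul      -> 10 -14
iadd      -> -4
bipush 6  -> -4 6
irem      -> -4
bipush -4 -> -4 -4
bipush 6  -> -4 -4 6
bipush -7 -> -4 -4 6 -7
idiv      -> -4 -4 0
isub      -> -4 -4
iadd      -> -8
bipush 5  -> -8 5
bipush -3 -> -8 5 -3
bipush 8  -> -8 5 -3 8
imul      -> -8 5 -24
isub      -> -8 29
bipush 10 -> -8 29 10
idiv      -> -8 2

[-8, 2]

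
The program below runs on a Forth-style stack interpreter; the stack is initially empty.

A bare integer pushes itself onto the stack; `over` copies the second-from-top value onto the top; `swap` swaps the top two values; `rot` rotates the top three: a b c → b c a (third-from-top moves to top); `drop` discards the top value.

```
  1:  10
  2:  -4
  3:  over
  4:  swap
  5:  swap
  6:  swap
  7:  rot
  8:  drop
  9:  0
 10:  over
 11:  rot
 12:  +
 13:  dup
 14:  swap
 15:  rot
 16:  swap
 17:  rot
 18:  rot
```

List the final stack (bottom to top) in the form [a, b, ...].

10   → [10]
-4   → [10, -4]
over → [10, -4, 10]
swap → [10, 10, -4]
swap → [10, -4, 10]
swap → [10, 10, -4]
rot  → [10, -4, 10]
drop → [10, -4]
0    → [10, -4, 0]
over → [10, -4, 0, -4]
rot  → [10, 0, -4, -4]
+    → [10, 0, -8]
dup  → [10, 0, -8, -8]
swap → [10, 0, -8, -8]
rot  → [10, -8, -8, 0]
swap → [10, -8, 0, -8]
rot  → [10, 0, -8, -8]
rot  → [10, -8, -8, 0]

[10, -8, -8, 0]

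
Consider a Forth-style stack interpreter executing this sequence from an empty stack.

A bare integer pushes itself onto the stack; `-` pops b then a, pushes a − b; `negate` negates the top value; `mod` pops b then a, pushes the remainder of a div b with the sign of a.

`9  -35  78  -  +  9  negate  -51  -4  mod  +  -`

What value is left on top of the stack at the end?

9      : [9]
-35    : [9, -35]
78     : [9, -35, 78]
-      : [9, -113]
+      : [-104]
9      : [-104, 9]
negate : [-104, -9]
-51    : [-104, -9, -51]
-4     : [-104, -9, -51, -4]
mod    : [-104, -9, -3]
+      : [-104, -12]
-      : [-92]

-92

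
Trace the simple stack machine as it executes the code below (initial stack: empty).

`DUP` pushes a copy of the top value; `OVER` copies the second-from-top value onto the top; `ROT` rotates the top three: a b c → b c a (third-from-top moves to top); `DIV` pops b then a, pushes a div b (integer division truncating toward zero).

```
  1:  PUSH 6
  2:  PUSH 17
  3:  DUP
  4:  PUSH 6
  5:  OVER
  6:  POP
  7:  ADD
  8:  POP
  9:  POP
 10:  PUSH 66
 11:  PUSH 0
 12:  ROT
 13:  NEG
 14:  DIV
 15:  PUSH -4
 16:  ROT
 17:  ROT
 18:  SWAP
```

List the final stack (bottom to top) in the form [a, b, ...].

[-4, 0, 66]

PUSH 6   [6]
PUSH 17  [6, 17]
DUP      [6, 17, 17]
PUSH 6   [6, 17, 17, 6]
OVER     [6, 17, 17, 6, 17]
POP      [6, 17, 17, 6]
ADD      [6, 17, 23]
POP      [6, 17]
POP      [6]
PUSH 66  [6, 66]
PUSH 0   [6, 66, 0]
ROT      [66, 0, 6]
NEG      [66, 0, -6]
DIV      [66, 0]
PUSH -4  [66, 0, -4]
ROT      [0, -4, 66]
ROT      [-4, 66, 0]
SWAP     [-4, 0, 66]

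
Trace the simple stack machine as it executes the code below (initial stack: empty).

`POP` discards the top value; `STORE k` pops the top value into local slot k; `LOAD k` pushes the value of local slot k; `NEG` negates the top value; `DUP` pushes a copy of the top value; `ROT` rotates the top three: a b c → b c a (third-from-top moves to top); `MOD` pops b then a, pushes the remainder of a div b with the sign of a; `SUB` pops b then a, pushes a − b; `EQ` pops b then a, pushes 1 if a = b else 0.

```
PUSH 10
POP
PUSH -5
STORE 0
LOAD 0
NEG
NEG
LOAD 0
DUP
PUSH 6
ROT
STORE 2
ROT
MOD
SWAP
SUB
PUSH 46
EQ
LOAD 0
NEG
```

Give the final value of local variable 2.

-5

PUSH 10 → [10]
POP     → []
PUSH -5 → [-5]
STORE 0 → []
LOAD 0  → [-5]
NEG     → [5]
NEG     → [-5]
LOAD 0  → [-5, -5]
DUP     → [-5, -5, -5]
PUSH 6  → [-5, -5, -5, 6]
ROT     → [-5, -5, 6, -5]
STORE 2 → [-5, -5, 6]
ROT     → [-5, 6, -5]
MOD     → [-5, 1]
SWAP    → [1, -5]
SUB     → [6]
PUSH 46 → [6, 46]
EQ      → [0]
LOAD 0  → [0, -5]
NEG     → [0, 5]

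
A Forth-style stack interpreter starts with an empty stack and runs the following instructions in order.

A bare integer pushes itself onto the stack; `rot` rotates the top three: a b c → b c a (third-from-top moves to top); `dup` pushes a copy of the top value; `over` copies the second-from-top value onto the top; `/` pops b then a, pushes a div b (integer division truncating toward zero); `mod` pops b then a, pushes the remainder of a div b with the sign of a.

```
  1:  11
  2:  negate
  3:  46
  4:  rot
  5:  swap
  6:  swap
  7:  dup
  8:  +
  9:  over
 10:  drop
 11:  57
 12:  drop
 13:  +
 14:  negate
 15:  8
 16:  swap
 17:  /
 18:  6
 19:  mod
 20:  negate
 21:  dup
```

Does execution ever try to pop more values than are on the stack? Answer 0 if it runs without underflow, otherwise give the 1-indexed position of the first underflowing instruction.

11      [11]
negate  [-11]
46      [-11, 46]
rot  — needs 3 operands, stack has 2 → underflow

4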